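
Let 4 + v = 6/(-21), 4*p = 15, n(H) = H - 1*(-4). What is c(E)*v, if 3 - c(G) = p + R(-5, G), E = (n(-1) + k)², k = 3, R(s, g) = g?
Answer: 315/2 ≈ 157.50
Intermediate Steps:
n(H) = 4 + H (n(H) = H + 4 = 4 + H)
p = 15/4 (p = (¼)*15 = 15/4 ≈ 3.7500)
v = -30/7 (v = -4 + 6/(-21) = -4 + 6*(-1/21) = -4 - 2/7 = -30/7 ≈ -4.2857)
E = 36 (E = ((4 - 1) + 3)² = (3 + 3)² = 6² = 36)
c(G) = -¾ - G (c(G) = 3 - (15/4 + G) = 3 + (-15/4 - G) = -¾ - G)
c(E)*v = (-¾ - 1*36)*(-30/7) = (-¾ - 36)*(-30/7) = -147/4*(-30/7) = 315/2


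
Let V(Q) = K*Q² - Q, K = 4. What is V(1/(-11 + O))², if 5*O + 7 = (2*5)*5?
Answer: 100/81 ≈ 1.2346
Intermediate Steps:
O = 43/5 (O = -7/5 + ((2*5)*5)/5 = -7/5 + (10*5)/5 = -7/5 + (⅕)*50 = -7/5 + 10 = 43/5 ≈ 8.6000)
V(Q) = -Q + 4*Q² (V(Q) = 4*Q² - Q = -Q + 4*Q²)
V(1/(-11 + O))² = ((-1 + 4/(-11 + 43/5))/(-11 + 43/5))² = ((-1 + 4/(-12/5))/(-12/5))² = (-5*(-1 + 4*(-5/12))/12)² = (-5*(-1 - 5/3)/12)² = (-5/12*(-8/3))² = (10/9)² = 100/81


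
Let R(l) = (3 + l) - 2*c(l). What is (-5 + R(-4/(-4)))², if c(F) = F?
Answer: 9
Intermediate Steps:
R(l) = 3 - l (R(l) = (3 + l) - 2*l = 3 - l)
(-5 + R(-4/(-4)))² = (-5 + (3 - (-4)/(-4)))² = (-5 + (3 - (-4)*(-1)/4))² = (-5 + (3 - 1*1))² = (-5 + (3 - 1))² = (-5 + 2)² = (-3)² = 9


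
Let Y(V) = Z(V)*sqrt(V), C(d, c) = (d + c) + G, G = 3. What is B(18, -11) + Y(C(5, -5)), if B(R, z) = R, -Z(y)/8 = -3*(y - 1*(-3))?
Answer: 18 + 144*sqrt(3) ≈ 267.42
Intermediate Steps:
Z(y) = 72 + 24*y (Z(y) = -(-24)*(y - 1*(-3)) = -(-24)*(y + 3) = -(-24)*(3 + y) = -8*(-9 - 3*y) = 72 + 24*y)
C(d, c) = 3 + c + d (C(d, c) = (d + c) + 3 = (c + d) + 3 = 3 + c + d)
Y(V) = sqrt(V)*(72 + 24*V) (Y(V) = (72 + 24*V)*sqrt(V) = sqrt(V)*(72 + 24*V))
B(18, -11) + Y(C(5, -5)) = 18 + 24*sqrt(3 - 5 + 5)*(3 + (3 - 5 + 5)) = 18 + 24*sqrt(3)*(3 + 3) = 18 + 24*sqrt(3)*6 = 18 + 144*sqrt(3)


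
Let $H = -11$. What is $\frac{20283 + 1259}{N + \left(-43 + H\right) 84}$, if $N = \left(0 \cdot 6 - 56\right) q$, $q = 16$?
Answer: $- \frac{10771}{2716} \approx -3.9658$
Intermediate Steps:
$N = -896$ ($N = \left(0 \cdot 6 - 56\right) 16 = \left(0 - 56\right) 16 = \left(-56\right) 16 = -896$)
$\frac{20283 + 1259}{N + \left(-43 + H\right) 84} = \frac{20283 + 1259}{-896 + \left(-43 - 11\right) 84} = \frac{21542}{-896 - 4536} = \frac{21542}{-5432} = 21542 \left(- \frac{1}{5432}\right) = - \frac{10771}{2716}$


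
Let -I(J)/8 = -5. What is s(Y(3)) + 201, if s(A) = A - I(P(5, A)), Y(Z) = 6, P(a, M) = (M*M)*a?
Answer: 167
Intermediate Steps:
P(a, M) = a*M² (P(a, M) = M²*a = a*M²)
I(J) = 40 (I(J) = -8*(-5) = 40)
s(A) = -40 + A (s(A) = A - 1*40 = A - 40 = -40 + A)
s(Y(3)) + 201 = (-40 + 6) + 201 = -34 + 201 = 167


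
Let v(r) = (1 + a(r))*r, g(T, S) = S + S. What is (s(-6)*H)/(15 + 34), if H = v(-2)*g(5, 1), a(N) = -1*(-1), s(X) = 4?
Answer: -32/49 ≈ -0.65306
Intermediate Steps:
a(N) = 1
g(T, S) = 2*S
v(r) = 2*r (v(r) = (1 + 1)*r = 2*r)
H = -8 (H = (2*(-2))*(2*1) = -4*2 = -8)
(s(-6)*H)/(15 + 34) = (4*(-8))/(15 + 34) = -32/49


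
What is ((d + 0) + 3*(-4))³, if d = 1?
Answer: -1331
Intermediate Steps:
((d + 0) + 3*(-4))³ = ((1 + 0) + 3*(-4))³ = (1 - 12)³ = (-11)³ = -1331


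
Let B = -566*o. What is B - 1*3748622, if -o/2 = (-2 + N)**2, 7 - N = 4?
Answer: -3747490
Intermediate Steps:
N = 3 (N = 7 - 1*4 = 7 - 4 = 3)
o = -2 (o = -2*(-2 + 3)**2 = -2*1**2 = -2*1 = -2)
B = 1132 (B = -566*(-2) = 1132)
B - 1*3748622 = 1132 - 1*3748622 = 1132 - 3748622 = -3747490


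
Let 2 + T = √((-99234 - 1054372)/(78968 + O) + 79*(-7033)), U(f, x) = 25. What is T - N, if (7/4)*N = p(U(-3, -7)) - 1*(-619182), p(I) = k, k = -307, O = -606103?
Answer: -2475514/7 + I*√154386635842868765/527135 ≈ -3.5365e+5 + 745.39*I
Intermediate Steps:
p(I) = -307
N = 2475500/7 (N = 4*(-307 - 1*(-619182))/7 = 4*(-307 + 619182)/7 = (4/7)*618875 = 2475500/7 ≈ 3.5364e+5)
T = -2 + I*√154386635842868765/527135 (T = -2 + √((-99234 - 1054372)/(78968 - 606103) + 79*(-7033)) = -2 + √(-1153606/(-527135) - 555607) = -2 + √(-1153606*(-1/527135) - 555607) = -2 + √(1153606/527135 - 555607) = -2 + √(-292878742339/527135) = -2 + I*√154386635842868765/527135 ≈ -2.0 + 745.39*I)
T - N = (-2 + I*√154386635842868765/527135) - 1*2475500/7 = (-2 + I*√154386635842868765/527135) - 2475500/7 = -2475514/7 + I*√154386635842868765/527135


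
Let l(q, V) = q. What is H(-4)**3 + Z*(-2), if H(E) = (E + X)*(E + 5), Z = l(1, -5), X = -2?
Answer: -218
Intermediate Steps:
Z = 1
H(E) = (-2 + E)*(5 + E) (H(E) = (E - 2)*(E + 5) = (-2 + E)*(5 + E))
H(-4)**3 + Z*(-2) = (-10 + (-4)**2 + 3*(-4))**3 + 1*(-2) = (-10 + 16 - 12)**3 - 2 = (-6)**3 - 2 = -216 - 2 = -218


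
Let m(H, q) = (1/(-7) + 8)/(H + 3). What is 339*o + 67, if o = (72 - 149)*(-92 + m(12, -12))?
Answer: 2387870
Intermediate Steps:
m(H, q) = 55/(7*(3 + H)) (m(H, q) = (-1/7 + 8)/(3 + H) = 55/(7*(3 + H)))
o = 21131/3 (o = (72 - 149)*(-92 + 55/(7*(3 + 12))) = -77*(-92 + (55/7)/15) = -77*(-92 + (55/7)*(1/15)) = -77*(-92 + 11/21) = -77*(-1921/21) = 21131/3 ≈ 7043.7)
339*o + 67 = 339*(21131/3) + 67 = 2387803 + 67 = 2387870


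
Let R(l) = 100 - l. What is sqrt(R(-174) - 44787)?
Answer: I*sqrt(44513) ≈ 210.98*I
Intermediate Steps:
sqrt(R(-174) - 44787) = sqrt((100 - 1*(-174)) - 44787) = sqrt((100 + 174) - 44787) = sqrt(274 - 44787) = sqrt(-44513) = I*sqrt(44513)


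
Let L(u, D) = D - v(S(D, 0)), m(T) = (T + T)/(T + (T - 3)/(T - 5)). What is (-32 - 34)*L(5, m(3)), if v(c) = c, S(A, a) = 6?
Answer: 264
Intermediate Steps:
m(T) = 2*T/(T + (-3 + T)/(-5 + T)) (m(T) = (2*T)/(T + (-3 + T)/(-5 + T)) = 2*T/(T + (-3 + T)/(-5 + T)))
L(u, D) = -6 + D (L(u, D) = D - 1*6 = D - 6 = -6 + D)
(-32 - 34)*L(5, m(3)) = (-32 - 34)*(-6 + 2*3*(-5 + 3)/(-3 + 3**2 - 4*3)) = -66*(-6 + 2*3*(-2)/(-3 + 9 - 12)) = -66*(-6 + 2*3*(-2)/(-6)) = -66*(-6 + 2*3*(-1/6)*(-2)) = -66*(-6 + 2) = -66*(-4) = 264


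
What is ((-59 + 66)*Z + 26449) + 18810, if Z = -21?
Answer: 45112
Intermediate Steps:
((-59 + 66)*Z + 26449) + 18810 = ((-59 + 66)*(-21) + 26449) + 18810 = (7*(-21) + 26449) + 18810 = (-147 + 26449) + 18810 = 26302 + 18810 = 45112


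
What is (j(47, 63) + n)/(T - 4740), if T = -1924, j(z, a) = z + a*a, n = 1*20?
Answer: -1009/1666 ≈ -0.60564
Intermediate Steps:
n = 20
j(z, a) = z + a²
(j(47, 63) + n)/(T - 4740) = ((47 + 63²) + 20)/(-1924 - 4740) = ((47 + 3969) + 20)/(-6664) = (4016 + 20)*(-1/6664) = 4036*(-1/6664) = -1009/1666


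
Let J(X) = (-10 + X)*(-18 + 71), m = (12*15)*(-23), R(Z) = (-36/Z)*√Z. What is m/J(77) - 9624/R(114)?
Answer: -4140/3551 + 802*√114/3 ≈ 2853.2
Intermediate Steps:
R(Z) = -36/√Z
m = -4140 (m = 180*(-23) = -4140)
J(X) = -530 + 53*X (J(X) = (-10 + X)*53 = -530 + 53*X)
m/J(77) - 9624/R(114) = -4140/(-530 + 53*77) - 9624*(-√114/36) = -4140/(-530 + 4081) - 9624*(-√114/36) = -4140/3551 - 9624*(-√114/36) = -4140*1/3551 - (-802)*√114/3 = -4140/3551 + 802*√114/3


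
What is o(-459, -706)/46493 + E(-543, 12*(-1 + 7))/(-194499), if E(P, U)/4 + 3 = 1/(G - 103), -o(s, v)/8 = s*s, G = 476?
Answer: -122275887639200/3372980068611 ≈ -36.252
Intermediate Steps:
o(s, v) = -8*s² (o(s, v) = -8*s*s = -8*s²)
E(P, U) = -4472/373 (E(P, U) = -12 + 4/(476 - 103) = -12 + 4/373 = -4472/373)
o(-459, -706)/46493 + E(-543, 12*(-1 + 7))/(-194499) = -8*(-459)²/46493 - 4472/373/(-194499) = -8*210681*(1/46493) - 4472/373*(-1/194499) = -1685448*1/46493 + 4472/72548127 = -1685448/46493 + 4472/72548127 = -122275887639200/3372980068611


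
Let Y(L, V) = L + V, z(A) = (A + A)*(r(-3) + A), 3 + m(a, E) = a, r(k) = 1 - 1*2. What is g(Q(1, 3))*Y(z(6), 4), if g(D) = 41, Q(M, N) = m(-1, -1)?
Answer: 2624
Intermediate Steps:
r(k) = -1 (r(k) = 1 - 2 = -1)
m(a, E) = -3 + a
Q(M, N) = -4 (Q(M, N) = -3 - 1 = -4)
z(A) = 2*A*(-1 + A) (z(A) = (A + A)*(-1 + A) = (2*A)*(-1 + A) = 2*A*(-1 + A))
g(Q(1, 3))*Y(z(6), 4) = 41*(2*6*(-1 + 6) + 4) = 41*(2*6*5 + 4) = 41*(60 + 4) = 41*64 = 2624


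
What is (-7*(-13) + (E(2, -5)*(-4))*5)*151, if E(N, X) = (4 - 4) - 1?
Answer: 16761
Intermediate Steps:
E(N, X) = -1 (E(N, X) = 0 - 1 = -1)
(-7*(-13) + (E(2, -5)*(-4))*5)*151 = (-7*(-13) - 1*(-4)*5)*151 = (91 + 4*5)*151 = (91 + 20)*151 = 111*151 = 16761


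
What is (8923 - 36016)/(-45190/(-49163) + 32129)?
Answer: -1331973159/1579603217 ≈ -0.84323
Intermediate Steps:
(8923 - 36016)/(-45190/(-49163) + 32129) = -27093/(-45190*(-1/49163) + 32129) = -27093/(45190/49163 + 32129) = -27093/1579603217/49163 = -27093*49163/1579603217 = -1331973159/1579603217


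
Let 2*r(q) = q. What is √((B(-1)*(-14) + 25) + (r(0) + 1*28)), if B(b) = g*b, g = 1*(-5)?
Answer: I*√17 ≈ 4.1231*I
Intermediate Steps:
r(q) = q/2
g = -5
B(b) = -5*b
√((B(-1)*(-14) + 25) + (r(0) + 1*28)) = √((-5*(-1)*(-14) + 25) + ((½)*0 + 1*28)) = √((5*(-14) + 25) + (0 + 28)) = √((-70 + 25) + 28) = √(-45 + 28) = √(-17) = I*√17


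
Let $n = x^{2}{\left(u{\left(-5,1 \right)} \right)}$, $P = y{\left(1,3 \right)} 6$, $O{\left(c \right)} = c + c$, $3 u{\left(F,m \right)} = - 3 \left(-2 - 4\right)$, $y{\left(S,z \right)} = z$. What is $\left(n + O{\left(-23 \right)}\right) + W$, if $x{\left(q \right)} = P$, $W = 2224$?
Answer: $2502$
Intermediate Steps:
$u{\left(F,m \right)} = 6$ ($u{\left(F,m \right)} = \frac{\left(-3\right) \left(-2 - 4\right)}{3} = \frac{\left(-3\right) \left(-6\right)}{3} = \frac{1}{3} \cdot 18 = 6$)
$O{\left(c \right)} = 2 c$
$P = 18$ ($P = 3 \cdot 6 = 18$)
$x{\left(q \right)} = 18$
$n = 324$ ($n = 18^{2} = 324$)
$\left(n + O{\left(-23 \right)}\right) + W = \left(324 + 2 \left(-23\right)\right) + 2224 = \left(324 - 46\right) + 2224 = 278 + 2224 = 2502$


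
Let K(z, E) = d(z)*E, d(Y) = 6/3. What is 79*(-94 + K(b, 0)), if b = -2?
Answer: -7426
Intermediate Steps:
d(Y) = 2 (d(Y) = 6*(1/3) = 2)
K(z, E) = 2*E
79*(-94 + K(b, 0)) = 79*(-94 + 2*0) = 79*(-94 + 0) = 79*(-94) = -7426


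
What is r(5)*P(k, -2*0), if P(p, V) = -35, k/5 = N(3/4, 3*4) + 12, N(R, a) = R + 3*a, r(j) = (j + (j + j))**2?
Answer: -7875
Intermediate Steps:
r(j) = 9*j**2 (r(j) = (j + 2*j)**2 = (3*j)**2 = 9*j**2)
k = 975/4 (k = 5*((3/4 + 3*(3*4)) + 12) = 5*((3*(1/4) + 3*12) + 12) = 5*((3/4 + 36) + 12) = 5*(147/4 + 12) = 5*(195/4) = 975/4 ≈ 243.75)
r(5)*P(k, -2*0) = (9*5**2)*(-35) = (9*25)*(-35) = 225*(-35) = -7875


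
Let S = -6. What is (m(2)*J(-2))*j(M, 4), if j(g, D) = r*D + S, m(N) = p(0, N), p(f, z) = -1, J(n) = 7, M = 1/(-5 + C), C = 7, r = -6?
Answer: 210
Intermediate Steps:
M = ½ (M = 1/(-5 + 7) = 1/2 = ½ ≈ 0.50000)
m(N) = -1
j(g, D) = -6 - 6*D (j(g, D) = -6*D - 6 = -6 - 6*D)
(m(2)*J(-2))*j(M, 4) = (-1*7)*(-6 - 6*4) = -7*(-6 - 24) = -7*(-30) = 210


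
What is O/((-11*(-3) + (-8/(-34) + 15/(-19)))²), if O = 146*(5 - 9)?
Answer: -7616017/13728800 ≈ -0.55475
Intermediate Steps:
O = -584 (O = 146*(-4) = -584)
O/((-11*(-3) + (-8/(-34) + 15/(-19)))²) = -584/(-11*(-3) + (-8/(-34) + 15/(-19)))² = -584/(33 + (-8*(-1/34) + 15*(-1/19)))² = -584/(33 + (4/17 - 15/19))² = -584/(33 - 179/323)² = -584/((10480/323)²) = -584/109830400/104329 = -584*104329/109830400 = -7616017/13728800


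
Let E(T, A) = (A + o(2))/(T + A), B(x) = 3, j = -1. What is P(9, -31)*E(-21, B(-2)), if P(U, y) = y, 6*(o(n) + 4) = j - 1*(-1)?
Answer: -31/18 ≈ -1.7222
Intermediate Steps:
o(n) = -4 (o(n) = -4 + (-1 - 1*(-1))/6 = -4 + (-1 + 1)/6 = -4 + (1/6)*0 = -4 + 0 = -4)
E(T, A) = (-4 + A)/(A + T) (E(T, A) = (A - 4)/(T + A) = (-4 + A)/(A + T))
P(9, -31)*E(-21, B(-2)) = -31*(-4 + 3)/(3 - 21) = -31*(-1)/(-18) = -(-31)*(-1)/18 = -31*1/18 = -31/18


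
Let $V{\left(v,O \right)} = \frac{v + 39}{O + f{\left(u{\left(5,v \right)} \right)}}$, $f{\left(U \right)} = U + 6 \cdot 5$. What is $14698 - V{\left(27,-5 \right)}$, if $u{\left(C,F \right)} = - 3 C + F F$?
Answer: $\frac{10861756}{739} \approx 14698.0$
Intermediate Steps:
$u{\left(C,F \right)} = F^{2} - 3 C$ ($u{\left(C,F \right)} = - 3 C + F^{2} = F^{2} - 3 C$)
$f{\left(U \right)} = 30 + U$ ($f{\left(U \right)} = U + 30 = 30 + U$)
$V{\left(v,O \right)} = \frac{39 + v}{15 + O + v^{2}}$ ($V{\left(v,O \right)} = \frac{v + 39}{O + \left(30 + \left(v^{2} - 15\right)\right)} = \frac{39 + v}{O + \left(30 + \left(v^{2} - 15\right)\right)} = \frac{39 + v}{O + \left(30 + \left(-15 + v^{2}\right)\right)} = \frac{39 + v}{O + \left(15 + v^{2}\right)} = \frac{39 + v}{15 + O + v^{2}}$)
$14698 - V{\left(27,-5 \right)} = 14698 - \frac{39 + 27}{15 - 5 + 27^{2}} = 14698 - \frac{1}{15 - 5 + 729} \cdot 66 = 14698 - \frac{1}{739} \cdot 66 = 14698 - \frac{66}{739} = \frac{10861756}{739}$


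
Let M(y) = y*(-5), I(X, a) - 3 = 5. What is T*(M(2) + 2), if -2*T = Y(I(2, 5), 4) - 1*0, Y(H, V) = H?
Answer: 32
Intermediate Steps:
I(X, a) = 8 (I(X, a) = 3 + 5 = 8)
M(y) = -5*y
T = -4 (T = -(8 - 1*0)/2 = -(8 + 0)/2 = -½*8 = -4)
T*(M(2) + 2) = -4*(-5*2 + 2) = -4*(-10 + 2) = -4*(-8) = 32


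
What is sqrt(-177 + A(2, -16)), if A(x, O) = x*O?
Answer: I*sqrt(209) ≈ 14.457*I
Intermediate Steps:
A(x, O) = O*x
sqrt(-177 + A(2, -16)) = sqrt(-177 - 16*2) = sqrt(-177 - 32) = sqrt(-209) = I*sqrt(209)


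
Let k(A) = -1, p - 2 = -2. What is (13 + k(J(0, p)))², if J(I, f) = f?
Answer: 144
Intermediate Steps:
p = 0 (p = 2 - 2 = 0)
(13 + k(J(0, p)))² = (13 - 1)² = 12² = 144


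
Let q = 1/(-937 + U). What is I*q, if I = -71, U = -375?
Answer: 71/1312 ≈ 0.054116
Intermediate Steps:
q = -1/1312 (q = 1/(-937 - 375) = 1/(-1312) = -1/1312 ≈ -0.00076220)
I*q = -71*(-1/1312) = 71/1312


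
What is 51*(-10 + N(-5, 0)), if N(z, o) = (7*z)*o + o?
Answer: -510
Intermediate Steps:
N(z, o) = o + 7*o*z (N(z, o) = 7*o*z + o = o + 7*o*z)
51*(-10 + N(-5, 0)) = 51*(-10 + 0*(1 + 7*(-5))) = 51*(-10 + 0*(1 - 35)) = 51*(-10 + 0*(-34)) = 51*(-10 + 0) = 51*(-10) = -510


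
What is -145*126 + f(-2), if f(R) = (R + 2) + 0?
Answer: -18270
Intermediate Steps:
f(R) = 2 + R (f(R) = (2 + R) + 0 = 2 + R)
-145*126 + f(-2) = -145*126 + (2 - 2) = -18270 + 0 = -18270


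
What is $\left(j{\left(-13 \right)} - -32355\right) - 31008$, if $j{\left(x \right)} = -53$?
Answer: $1294$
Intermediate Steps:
$\left(j{\left(-13 \right)} - -32355\right) - 31008 = \left(-53 - -32355\right) - 31008 = \left(-53 + 32355\right) - 31008 = 32302 - 31008 = 1294$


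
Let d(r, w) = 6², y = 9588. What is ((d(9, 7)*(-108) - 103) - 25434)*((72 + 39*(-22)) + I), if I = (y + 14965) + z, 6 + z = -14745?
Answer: -265295800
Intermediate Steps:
d(r, w) = 36
z = -14751 (z = -6 - 14745 = -14751)
I = 9802 (I = (9588 + 14965) - 14751 = 24553 - 14751 = 9802)
((d(9, 7)*(-108) - 103) - 25434)*((72 + 39*(-22)) + I) = ((36*(-108) - 103) - 25434)*((72 + 39*(-22)) + 9802) = ((-3888 - 103) - 25434)*((72 - 858) + 9802) = (-3991 - 25434)*(-786 + 9802) = -29425*9016 = -265295800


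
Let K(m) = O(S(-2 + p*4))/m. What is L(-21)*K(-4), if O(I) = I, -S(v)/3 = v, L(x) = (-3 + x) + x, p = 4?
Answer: -945/2 ≈ -472.50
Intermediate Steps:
L(x) = -3 + 2*x
S(v) = -3*v
K(m) = -42/m (K(m) = (-3*(-2 + 4*4))/m = (-3*(-2 + 16))/m = (-3*14)/m = -42/m)
L(-21)*K(-4) = (-3 + 2*(-21))*(-42/(-4)) = (-3 - 42)*(-42*(-1/4)) = -45*21/2 = -945/2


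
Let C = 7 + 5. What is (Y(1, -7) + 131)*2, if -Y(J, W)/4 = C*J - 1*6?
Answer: 214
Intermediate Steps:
C = 12
Y(J, W) = 24 - 48*J (Y(J, W) = -4*(12*J - 1*6) = -4*(12*J - 6) = -4*(-6 + 12*J) = 24 - 48*J)
(Y(1, -7) + 131)*2 = ((24 - 48*1) + 131)*2 = ((24 - 48) + 131)*2 = (-24 + 131)*2 = 107*2 = 214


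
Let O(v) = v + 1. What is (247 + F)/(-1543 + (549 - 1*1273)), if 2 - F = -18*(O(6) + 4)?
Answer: -447/2267 ≈ -0.19718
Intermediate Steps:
O(v) = 1 + v
F = 200 (F = 2 - (-18)*((1 + 6) + 4) = 2 - (-18)*(7 + 4) = 2 - (-18)*11 = 2 - 1*(-198) = 2 + 198 = 200)
(247 + F)/(-1543 + (549 - 1*1273)) = (247 + 200)/(-1543 + (549 - 1*1273)) = 447/(-1543 + (549 - 1273)) = 447/(-1543 - 724) = 447/(-2267) = 447*(-1/2267) = -447/2267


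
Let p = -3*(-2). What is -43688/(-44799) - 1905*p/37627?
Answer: 1131795806/1685651973 ≈ 0.67143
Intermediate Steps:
p = 6
-43688/(-44799) - 1905*p/37627 = -43688/(-44799) - 1905*6/37627 = -43688*(-1/44799) - 11430*1/37627 = 43688/44799 - 11430/37627 = 1131795806/1685651973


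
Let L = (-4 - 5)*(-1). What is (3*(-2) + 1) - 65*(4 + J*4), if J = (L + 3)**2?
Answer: -37705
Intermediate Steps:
L = 9 (L = -9*(-1) = 9)
J = 144 (J = (9 + 3)**2 = 12**2 = 144)
(3*(-2) + 1) - 65*(4 + J*4) = (3*(-2) + 1) - 65*(4 + 144*4) = (-6 + 1) - 65*(4 + 576) = -5 - 65*580 = -5 - 37700 = -37705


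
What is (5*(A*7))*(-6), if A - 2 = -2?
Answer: 0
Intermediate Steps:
A = 0 (A = 2 - 2 = 0)
(5*(A*7))*(-6) = (5*(0*7))*(-6) = (5*0)*(-6) = 0*(-6) = 0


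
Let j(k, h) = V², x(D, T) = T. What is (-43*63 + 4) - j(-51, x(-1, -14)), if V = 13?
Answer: -2874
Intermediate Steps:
j(k, h) = 169 (j(k, h) = 13² = 169)
(-43*63 + 4) - j(-51, x(-1, -14)) = (-43*63 + 4) - 1*169 = (-2709 + 4) - 169 = -2705 - 169 = -2874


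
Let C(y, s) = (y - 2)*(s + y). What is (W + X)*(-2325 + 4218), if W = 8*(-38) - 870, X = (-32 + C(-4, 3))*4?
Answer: -2419254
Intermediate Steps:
C(y, s) = (-2 + y)*(s + y)
X = -104 (X = (-32 + ((-4)² - 2*3 - 2*(-4) + 3*(-4)))*4 = (-32 + (16 - 6 + 8 - 12))*4 = (-32 + 6)*4 = -26*4 = -104)
W = -1174 (W = -304 - 870 = -1174)
(W + X)*(-2325 + 4218) = (-1174 - 104)*(-2325 + 4218) = -1278*1893 = -2419254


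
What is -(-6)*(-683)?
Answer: -4098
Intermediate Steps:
-(-6)*(-683) = -1*4098 = -4098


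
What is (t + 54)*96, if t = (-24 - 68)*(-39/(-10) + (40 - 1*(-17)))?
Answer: -2663424/5 ≈ -5.3269e+5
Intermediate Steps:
t = -28014/5 (t = -92*(-39*(-⅒) + (40 + 17)) = -92*(39/10 + 57) = -92*609/10 = -28014/5 ≈ -5602.8)
(t + 54)*96 = (-28014/5 + 54)*96 = -27744/5*96 = -2663424/5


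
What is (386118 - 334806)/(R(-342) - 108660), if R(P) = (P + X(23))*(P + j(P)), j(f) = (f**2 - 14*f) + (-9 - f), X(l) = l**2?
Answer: 17104/7552427 ≈ 0.0022647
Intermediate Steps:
j(f) = -9 + f**2 - 15*f
R(P) = (529 + P)*(-9 + P**2 - 14*P) (R(P) = (P + 23**2)*(P + (-9 + P**2 - 15*P)) = (P + 529)*(-9 + P**2 - 14*P) = (529 + P)*(-9 + P**2 - 14*P))
(386118 - 334806)/(R(-342) - 108660) = (386118 - 334806)/((-4761 + (-342)**3 - 7415*(-342) + 515*(-342)**2) - 108660) = 51312/((-4761 - 40001688 + 2535930 + 515*116964) - 108660) = 51312/((-4761 - 40001688 + 2535930 + 60236460) - 108660) = 51312/(22765941 - 108660) = 51312/22657281 = 51312*(1/22657281) = 17104/7552427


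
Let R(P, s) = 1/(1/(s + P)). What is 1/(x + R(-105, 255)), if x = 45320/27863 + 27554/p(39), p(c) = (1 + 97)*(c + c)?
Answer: 9681126/1502812681 ≈ 0.0064420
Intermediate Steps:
p(c) = 196*c (p(c) = 98*(2*c) = 196*c)
R(P, s) = P + s (R(P, s) = 1/(1/(P + s)) = P + s)
x = 50643781/9681126 (x = 45320/27863 + 27554/((196*39)) = 45320*(1/27863) + 27554/7644 = 4120/2533 + 27554*(1/7644) = 4120/2533 + 13777/3822 = 50643781/9681126 ≈ 5.2312)
1/(x + R(-105, 255)) = 1/(50643781/9681126 + (-105 + 255)) = 1/(50643781/9681126 + 150) = 1/(1502812681/9681126) = 9681126/1502812681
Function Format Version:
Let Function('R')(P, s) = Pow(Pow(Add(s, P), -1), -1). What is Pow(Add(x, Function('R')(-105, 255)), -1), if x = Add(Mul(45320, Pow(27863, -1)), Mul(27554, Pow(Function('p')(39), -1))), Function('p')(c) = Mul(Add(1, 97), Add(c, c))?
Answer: Rational(9681126, 1502812681) ≈ 0.0064420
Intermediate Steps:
Function('p')(c) = Mul(196, c) (Function('p')(c) = Mul(98, Mul(2, c)) = Mul(196, c))
Function('R')(P, s) = Add(P, s) (Function('R')(P, s) = Pow(Pow(Add(P, s), -1), -1) = Add(P, s))
x = Rational(50643781, 9681126) (x = Add(Mul(45320, Pow(27863, -1)), Mul(27554, Pow(Mul(196, 39), -1))) = Add(Mul(45320, Rational(1, 27863)), Mul(27554, Pow(7644, -1))) = Add(Rational(4120, 2533), Mul(27554, Rational(1, 7644))) = Add(Rational(4120, 2533), Rational(13777, 3822)) = Rational(50643781, 9681126) ≈ 5.2312)
Pow(Add(x, Function('R')(-105, 255)), -1) = Pow(Add(Rational(50643781, 9681126), Add(-105, 255)), -1) = Pow(Add(Rational(50643781, 9681126), 150), -1) = Pow(Rational(1502812681, 9681126), -1) = Rational(9681126, 1502812681)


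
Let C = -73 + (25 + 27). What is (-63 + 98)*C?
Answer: -735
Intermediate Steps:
C = -21 (C = -73 + 52 = -21)
(-63 + 98)*C = (-63 + 98)*(-21) = 35*(-21) = -735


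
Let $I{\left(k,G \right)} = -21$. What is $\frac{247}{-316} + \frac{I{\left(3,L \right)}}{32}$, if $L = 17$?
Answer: $- \frac{3635}{2528} \approx -1.4379$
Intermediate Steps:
$\frac{247}{-316} + \frac{I{\left(3,L \right)}}{32} = \frac{247}{-316} - \frac{21}{32} = 247 \left(- \frac{1}{316}\right) - \frac{21}{32} = - \frac{247}{316} - \frac{21}{32} = - \frac{3635}{2528}$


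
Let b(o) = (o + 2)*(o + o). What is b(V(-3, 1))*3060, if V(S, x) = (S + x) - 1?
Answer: 18360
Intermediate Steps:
V(S, x) = -1 + S + x
b(o) = 2*o*(2 + o) (b(o) = (2 + o)*(2*o) = 2*o*(2 + o))
b(V(-3, 1))*3060 = (2*(-1 - 3 + 1)*(2 + (-1 - 3 + 1)))*3060 = (2*(-3)*(2 - 3))*3060 = (2*(-3)*(-1))*3060 = 6*3060 = 18360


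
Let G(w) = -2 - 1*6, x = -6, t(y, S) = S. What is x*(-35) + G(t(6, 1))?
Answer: 202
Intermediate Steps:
G(w) = -8 (G(w) = -2 - 6 = -8)
x*(-35) + G(t(6, 1)) = -6*(-35) - 8 = 210 - 8 = 202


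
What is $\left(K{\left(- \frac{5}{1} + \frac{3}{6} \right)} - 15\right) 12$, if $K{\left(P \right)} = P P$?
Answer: $63$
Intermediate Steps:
$K{\left(P \right)} = P^{2}$
$\left(K{\left(- \frac{5}{1} + \frac{3}{6} \right)} - 15\right) 12 = \left(\left(- \frac{5}{1} + \frac{3}{6}\right)^{2} - 15\right) 12 = \left(\left(\left(-5\right) 1 + 3 \cdot \frac{1}{6}\right)^{2} - 15\right) 12 = \left(\left(-5 + \frac{1}{2}\right)^{2} - 15\right) 12 = \left(\left(- \frac{9}{2}\right)^{2} - 15\right) 12 = \left(\frac{81}{4} - 15\right) 12 = \frac{21}{4} \cdot 12 = 63$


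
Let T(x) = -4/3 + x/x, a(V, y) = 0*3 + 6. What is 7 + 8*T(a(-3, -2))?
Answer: 13/3 ≈ 4.3333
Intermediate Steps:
a(V, y) = 6 (a(V, y) = 0 + 6 = 6)
T(x) = -1/3 (T(x) = -4*1/3 + 1 = -4/3 + 1 = -1/3)
7 + 8*T(a(-3, -2)) = 7 + 8*(-1/3) = 7 - 8/3 = 13/3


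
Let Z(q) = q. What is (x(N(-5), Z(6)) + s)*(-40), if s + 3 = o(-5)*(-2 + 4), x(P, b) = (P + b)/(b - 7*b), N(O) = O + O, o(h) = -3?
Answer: 3200/9 ≈ 355.56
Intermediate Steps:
N(O) = 2*O
x(P, b) = -(P + b)/(6*b) (x(P, b) = (P + b)/((-6*b)) = (P + b)*(-1/(6*b)) = -(P + b)/(6*b))
s = -9 (s = -3 - 3*(-2 + 4) = -3 - 3*2 = -3 - 6 = -9)
(x(N(-5), Z(6)) + s)*(-40) = ((1/6)*(-2*(-5) - 1*6)/6 - 9)*(-40) = ((1/6)*(1/6)*(-1*(-10) - 6) - 9)*(-40) = ((1/6)*(1/6)*(10 - 6) - 9)*(-40) = ((1/6)*(1/6)*4 - 9)*(-40) = (1/9 - 9)*(-40) = -80/9*(-40) = 3200/9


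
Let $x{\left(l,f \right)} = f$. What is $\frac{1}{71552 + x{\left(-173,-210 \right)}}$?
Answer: $\frac{1}{71342} \approx 1.4017 \cdot 10^{-5}$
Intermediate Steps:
$\frac{1}{71552 + x{\left(-173,-210 \right)}} = \frac{1}{71552 - 210} = \frac{1}{71342}$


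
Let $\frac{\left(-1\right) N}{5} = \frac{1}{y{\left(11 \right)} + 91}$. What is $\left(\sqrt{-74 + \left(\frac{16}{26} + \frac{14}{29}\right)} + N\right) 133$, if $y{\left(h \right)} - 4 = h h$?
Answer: $- \frac{665}{216} + \frac{266 i \sqrt{2590367}}{377} \approx -3.0787 + 1135.6 i$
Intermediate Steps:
$y{\left(h \right)} = 4 + h^{2}$ ($y{\left(h \right)} = 4 + h h = 4 + h^{2}$)
$N = - \frac{5}{216}$ ($N = - \frac{5}{\left(4 + 11^{2}\right) + 91} = - \frac{5}{\left(4 + 121\right) + 91} = - \frac{5}{125 + 91} = - \frac{5}{216} \approx -0.023148$)
$\left(\sqrt{-74 + \left(\frac{16}{26} + \frac{14}{29}\right)} + N\right) 133 = \left(\sqrt{-74 + \left(\frac{16}{26} + \frac{14}{29}\right)} - \frac{5}{216}\right) 133 = \left(\sqrt{-74 + \left(16 \cdot \frac{1}{26} + 14 \cdot \frac{1}{29}\right)} - \frac{5}{216}\right) 133 = \left(\sqrt{-74 + \left(\frac{8}{13} + \frac{14}{29}\right)} - \frac{5}{216}\right) 133 = \left(\sqrt{-74 + \frac{414}{377}} - \frac{5}{216}\right) 133 = \left(\sqrt{- \frac{27484}{377}} - \frac{5}{216}\right) 133 = \left(\frac{2 i \sqrt{2590367}}{377} - \frac{5}{216}\right) 133 = \left(- \frac{5}{216} + \frac{2 i \sqrt{2590367}}{377}\right) 133 = - \frac{665}{216} + \frac{266 i \sqrt{2590367}}{377}$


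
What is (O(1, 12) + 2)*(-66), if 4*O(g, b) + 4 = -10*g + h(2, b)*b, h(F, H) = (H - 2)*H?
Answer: -23661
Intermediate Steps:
h(F, H) = H*(-2 + H) (h(F, H) = (-2 + H)*H = H*(-2 + H))
O(g, b) = -1 - 5*g/2 + b²*(-2 + b)/4 (O(g, b) = -1 + (-10*g + (b*(-2 + b))*b)/4 = -1 + (-10*g + b²*(-2 + b))/4 = -1 + (-5*g/2 + b²*(-2 + b)/4) = -1 - 5*g/2 + b²*(-2 + b)/4)
(O(1, 12) + 2)*(-66) = ((-1 - 5/2*1 + (¼)*12²*(-2 + 12)) + 2)*(-66) = ((-1 - 5/2 + (¼)*144*10) + 2)*(-66) = ((-1 - 5/2 + 360) + 2)*(-66) = (713/2 + 2)*(-66) = (717/2)*(-66) = -23661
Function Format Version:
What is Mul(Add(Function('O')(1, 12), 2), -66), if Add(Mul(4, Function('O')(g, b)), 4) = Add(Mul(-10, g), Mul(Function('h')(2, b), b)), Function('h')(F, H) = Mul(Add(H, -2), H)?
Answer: -23661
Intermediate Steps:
Function('h')(F, H) = Mul(H, Add(-2, H)) (Function('h')(F, H) = Mul(Add(-2, H), H) = Mul(H, Add(-2, H)))
Function('O')(g, b) = Add(-1, Mul(Rational(-5, 2), g), Mul(Rational(1, 4), Pow(b, 2), Add(-2, b))) (Function('O')(g, b) = Add(-1, Mul(Rational(1, 4), Add(Mul(-10, g), Mul(Mul(b, Add(-2, b)), b)))) = Add(-1, Mul(Rational(1, 4), Add(Mul(-10, g), Mul(Pow(b, 2), Add(-2, b))))) = Add(-1, Add(Mul(Rational(-5, 2), g), Mul(Rational(1, 4), Pow(b, 2), Add(-2, b)))) = Add(-1, Mul(Rational(-5, 2), g), Mul(Rational(1, 4), Pow(b, 2), Add(-2, b))))
Mul(Add(Function('O')(1, 12), 2), -66) = Mul(Add(Add(-1, Mul(Rational(-5, 2), 1), Mul(Rational(1, 4), Pow(12, 2), Add(-2, 12))), 2), -66) = Mul(Add(Add(-1, Rational(-5, 2), Mul(Rational(1, 4), 144, 10)), 2), -66) = Mul(Add(Add(-1, Rational(-5, 2), 360), 2), -66) = Mul(Add(Rational(713, 2), 2), -66) = Mul(Rational(717, 2), -66) = -23661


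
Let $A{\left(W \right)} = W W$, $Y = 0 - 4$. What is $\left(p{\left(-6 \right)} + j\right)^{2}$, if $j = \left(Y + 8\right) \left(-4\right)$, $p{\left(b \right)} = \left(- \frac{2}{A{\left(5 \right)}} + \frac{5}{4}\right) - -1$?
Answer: $\frac{1912689}{10000} \approx 191.27$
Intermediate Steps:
$Y = -4$
$A{\left(W \right)} = W^{2}$
$p{\left(b \right)} = \frac{217}{100}$ ($p{\left(b \right)} = \left(- \frac{2}{5^{2}} + \frac{5}{4}\right) - -1 = \left(- \frac{2}{25} + 5 \cdot \frac{1}{4}\right) + 1 = \left(\left(-2\right) \frac{1}{25} + \frac{5}{4}\right) + 1 = \left(- \frac{2}{25} + \frac{5}{4}\right) + 1 = \frac{117}{100} + 1 = \frac{217}{100}$)
$j = -16$ ($j = \left(-4 + 8\right) \left(-4\right) = 4 \left(-4\right) = -16$)
$\left(p{\left(-6 \right)} + j\right)^{2} = \left(\frac{217}{100} - 16\right)^{2} = \left(- \frac{1383}{100}\right)^{2} = \frac{1912689}{10000}$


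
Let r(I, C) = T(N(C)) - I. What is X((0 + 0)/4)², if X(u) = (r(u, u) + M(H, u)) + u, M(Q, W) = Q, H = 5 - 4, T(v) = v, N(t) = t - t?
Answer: 1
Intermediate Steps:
N(t) = 0
r(I, C) = -I (r(I, C) = 0 - I = -I)
H = 1
X(u) = 1 (X(u) = (-u + 1) + u = (1 - u) + u = 1)
X((0 + 0)/4)² = 1² = 1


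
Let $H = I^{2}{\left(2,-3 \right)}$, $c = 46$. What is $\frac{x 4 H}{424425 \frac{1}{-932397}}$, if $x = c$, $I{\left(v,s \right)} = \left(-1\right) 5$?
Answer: $- \frac{57187016}{5659} \approx -10106.0$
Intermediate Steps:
$I{\left(v,s \right)} = -5$
$H = 25$ ($H = \left(-5\right)^{2} = 25$)
$x = 46$
$\frac{x 4 H}{424425 \frac{1}{-932397}} = \frac{46 \cdot 4 \cdot 25}{424425 \frac{1}{-932397}} = \frac{184 \cdot 25}{424425 \left(- \frac{1}{932397}\right)} = \frac{4600}{- \frac{141475}{310799}} = 4600 \left(- \frac{310799}{141475}\right) = - \frac{57187016}{5659}$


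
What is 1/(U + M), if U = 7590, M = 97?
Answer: 1/7687 ≈ 0.00013009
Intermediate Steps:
1/(U + M) = 1/(7590 + 97) = 1/7687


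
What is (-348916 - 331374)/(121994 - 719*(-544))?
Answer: -68029/51313 ≈ -1.3258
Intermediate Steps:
(-348916 - 331374)/(121994 - 719*(-544)) = -680290/(121994 + 391136) = -680290/513130 = -680290*1/513130 = -68029/51313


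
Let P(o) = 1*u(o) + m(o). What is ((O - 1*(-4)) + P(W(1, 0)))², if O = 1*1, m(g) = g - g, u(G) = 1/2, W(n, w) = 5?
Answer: 121/4 ≈ 30.250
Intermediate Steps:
u(G) = ½
m(g) = 0
O = 1
P(o) = ½ (P(o) = 1*(½) + 0 = ½ + 0 = ½)
((O - 1*(-4)) + P(W(1, 0)))² = ((1 - 1*(-4)) + ½)² = ((1 + 4) + ½)² = (5 + ½)² = (11/2)² = 121/4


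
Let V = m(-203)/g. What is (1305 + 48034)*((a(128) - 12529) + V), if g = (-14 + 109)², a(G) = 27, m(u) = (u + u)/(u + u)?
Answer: -5566946457111/9025 ≈ -6.1684e+8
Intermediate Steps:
m(u) = 1 (m(u) = (2*u)/((2*u)) = (2*u)*(1/(2*u)) = 1)
g = 9025 (g = 95² = 9025)
V = 1/9025 ≈ 0.00011080
(1305 + 48034)*((a(128) - 12529) + V) = (1305 + 48034)*((27 - 12529) + 1/9025) = 49339*(-12502 + 1/9025) = 49339*(-112830549/9025) = -5566946457111/9025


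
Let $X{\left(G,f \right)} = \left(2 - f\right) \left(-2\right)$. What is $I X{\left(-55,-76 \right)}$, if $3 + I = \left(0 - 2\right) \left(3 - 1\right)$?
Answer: $1092$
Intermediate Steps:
$X{\left(G,f \right)} = -4 + 2 f$
$I = -7$ ($I = -3 + \left(0 - 2\right) \left(3 - 1\right) = -3 - 4 = -7$)
$I X{\left(-55,-76 \right)} = - 7 \left(-4 + 2 \left(-76\right)\right) = - 7 \left(-4 - 152\right) = \left(-7\right) \left(-156\right) = 1092$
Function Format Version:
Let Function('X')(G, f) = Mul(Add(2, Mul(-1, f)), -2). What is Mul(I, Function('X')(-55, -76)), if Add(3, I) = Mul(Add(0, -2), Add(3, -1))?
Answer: 1092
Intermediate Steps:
Function('X')(G, f) = Add(-4, Mul(2, f))
I = -7 (I = Add(-3, Mul(Add(0, -2), Add(3, -1))) = Add(-3, Mul(-2, 2)) = Add(-3, -4) = -7)
Mul(I, Function('X')(-55, -76)) = Mul(-7, Add(-4, Mul(2, -76))) = Mul(-7, Add(-4, -152)) = Mul(-7, -156) = 1092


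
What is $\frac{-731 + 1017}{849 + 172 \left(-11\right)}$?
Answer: $- \frac{286}{1043} \approx -0.27421$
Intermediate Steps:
$\frac{-731 + 1017}{849 + 172 \left(-11\right)} = \frac{286}{849 - 1892} = \frac{286}{-1043} = 286 \left(- \frac{1}{1043}\right) = - \frac{286}{1043}$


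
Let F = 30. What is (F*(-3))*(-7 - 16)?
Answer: 2070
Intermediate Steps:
(F*(-3))*(-7 - 16) = (30*(-3))*(-7 - 16) = -90*(-23) = 2070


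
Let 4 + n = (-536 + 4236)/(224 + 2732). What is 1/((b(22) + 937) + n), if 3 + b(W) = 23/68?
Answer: 50252/46814257 ≈ 0.0010734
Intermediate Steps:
b(W) = -181/68 (b(W) = -3 + 23/68 = -181/68)
n = -2031/739 (n = -4 + (-536 + 4236)/(224 + 2732) = -4 + 3700/2956 = -4 + 3700*(1/2956) = -4 + 925/739 = -2031/739 ≈ -2.7483)
1/((b(22) + 937) + n) = 1/((-181/68 + 937) - 2031/739) = 1/(63535/68 - 2031/739) = 1/(46814257/50252) = 50252/46814257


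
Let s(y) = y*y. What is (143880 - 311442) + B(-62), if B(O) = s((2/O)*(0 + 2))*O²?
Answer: -167546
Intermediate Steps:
s(y) = y²
B(O) = 16 (B(O) = ((2/O)*(0 + 2))²*O² = ((2/O)*2)²*O² = (4/O)²*O² = (16/O²)*O² = 16)
(143880 - 311442) + B(-62) = (143880 - 311442) + 16 = -167562 + 16 = -167546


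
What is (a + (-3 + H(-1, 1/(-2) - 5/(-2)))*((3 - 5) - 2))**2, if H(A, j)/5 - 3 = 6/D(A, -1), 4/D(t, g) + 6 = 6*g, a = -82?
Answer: 52900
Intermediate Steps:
D(t, g) = 4/(-6 + 6*g)
H(A, j) = -75 (H(A, j) = 15 + 5*(6/((2/(3*(-1 - 1))))) = 15 + 5*(6/(((2/3)/(-2)))) = 15 + 5*(6/(((2/3)*(-1/2)))) = 15 + 5*(6/(-1/3)) = 15 + 5*(6*(-3)) = 15 + 5*(-18) = 15 - 90 = -75)
(a + (-3 + H(-1, 1/(-2) - 5/(-2)))*((3 - 5) - 2))**2 = (-82 + (-3 - 75)*((3 - 5) - 2))**2 = (-82 - 78*(-2 - 2))**2 = (-82 - 78*(-4))**2 = (-82 + 312)**2 = 230**2 = 52900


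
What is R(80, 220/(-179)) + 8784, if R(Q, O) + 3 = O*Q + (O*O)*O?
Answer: 49787442159/5735339 ≈ 8680.8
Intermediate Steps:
R(Q, O) = -3 + O³ + O*Q (R(Q, O) = -3 + (O*Q + (O*O)*O) = -3 + (O*Q + O²*O) = -3 + (O*Q + O³) = -3 + (O³ + O*Q) = -3 + O³ + O*Q)
R(80, 220/(-179)) + 8784 = (-3 + (220/(-179))³ + (220/(-179))*80) + 8784 = (-3 + (220*(-1/179))³ + (220*(-1/179))*80) + 8784 = (-3 + (-220/179)³ - 220/179*80) + 8784 = (-3 - 10648000/5735339 - 17600/179) + 8784 = -591775617/5735339 + 8784 = 49787442159/5735339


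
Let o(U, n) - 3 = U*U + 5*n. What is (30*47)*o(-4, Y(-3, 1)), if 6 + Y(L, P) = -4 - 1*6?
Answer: -86010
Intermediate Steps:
Y(L, P) = -16 (Y(L, P) = -6 + (-4 - 1*6) = -6 + (-4 - 6) = -6 - 10 = -16)
o(U, n) = 3 + U² + 5*n (o(U, n) = 3 + (U*U + 5*n) = 3 + (U² + 5*n) = 3 + U² + 5*n)
(30*47)*o(-4, Y(-3, 1)) = (30*47)*(3 + (-4)² + 5*(-16)) = 1410*(3 + 16 - 80) = 1410*(-61) = -86010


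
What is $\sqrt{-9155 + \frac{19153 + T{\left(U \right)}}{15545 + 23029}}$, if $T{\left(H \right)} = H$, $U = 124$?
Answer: $\frac{i \sqrt{1513496720198}}{12858} \approx 95.679 i$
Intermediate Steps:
$\sqrt{-9155 + \frac{19153 + T{\left(U \right)}}{15545 + 23029}} = \sqrt{-9155 + \frac{19153 + 124}{15545 + 23029}} = \sqrt{-9155 + \frac{19277}{38574}} = \sqrt{- \frac{353125693}{38574}} = \frac{i \sqrt{1513496720198}}{12858}$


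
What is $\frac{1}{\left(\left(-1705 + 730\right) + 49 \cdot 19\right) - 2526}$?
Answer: $- \frac{1}{2570} \approx -0.00038911$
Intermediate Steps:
$\frac{1}{\left(\left(-1705 + 730\right) + 49 \cdot 19\right) - 2526} = \frac{1}{\left(-975 + 931\right) - 2526} = \frac{1}{-44 - 2526} = \frac{1}{-2570} = - \frac{1}{2570}$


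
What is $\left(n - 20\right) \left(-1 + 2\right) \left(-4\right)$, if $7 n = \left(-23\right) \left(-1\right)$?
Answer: $\frac{468}{7} \approx 66.857$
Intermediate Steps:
$n = \frac{23}{7}$ ($n = \frac{\left(-23\right) \left(-1\right)}{7} = \frac{1}{7} \cdot 23 = \frac{23}{7} \approx 3.2857$)
$\left(n - 20\right) \left(-1 + 2\right) \left(-4\right) = \left(\frac{23}{7} - 20\right) \left(-1 + 2\right) \left(-4\right) = - \frac{117 \cdot 1 \left(-4\right)}{7} = \left(- \frac{117}{7}\right) \left(-4\right) = \frac{468}{7}$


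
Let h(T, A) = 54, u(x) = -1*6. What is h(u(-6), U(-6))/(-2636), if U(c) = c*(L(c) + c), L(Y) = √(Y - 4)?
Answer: -27/1318 ≈ -0.020486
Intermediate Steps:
u(x) = -6
L(Y) = √(-4 + Y)
U(c) = c*(c + √(-4 + c)) (U(c) = c*(√(-4 + c) + c) = c*(c + √(-4 + c)))
h(u(-6), U(-6))/(-2636) = 54/(-2636) = 54*(-1/2636) = -27/1318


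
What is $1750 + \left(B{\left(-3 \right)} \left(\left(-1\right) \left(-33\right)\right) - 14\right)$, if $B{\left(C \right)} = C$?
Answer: $1637$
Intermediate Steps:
$1750 + \left(B{\left(-3 \right)} \left(\left(-1\right) \left(-33\right)\right) - 14\right) = 1750 - \left(14 + 3 \left(\left(-1\right) \left(-33\right)\right)\right) = 1750 - 113 = 1637$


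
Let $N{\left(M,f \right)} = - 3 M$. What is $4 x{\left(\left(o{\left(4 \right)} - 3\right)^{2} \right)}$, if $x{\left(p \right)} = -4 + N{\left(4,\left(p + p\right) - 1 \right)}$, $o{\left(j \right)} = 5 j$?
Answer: $-64$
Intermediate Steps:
$x{\left(p \right)} = -16$ ($x{\left(p \right)} = -4 - 12 = -16$)
$4 x{\left(\left(o{\left(4 \right)} - 3\right)^{2} \right)} = 4 \left(-16\right) = -64$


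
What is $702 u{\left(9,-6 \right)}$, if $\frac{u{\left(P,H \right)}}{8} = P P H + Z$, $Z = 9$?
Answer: $-2678832$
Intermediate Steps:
$u{\left(P,H \right)} = 72 + 8 H P^{2}$ ($u{\left(P,H \right)} = 8 \left(P P H + 9\right) = 8 \left(P^{2} H + 9\right) = 8 \left(H P^{2} + 9\right) = 8 \left(9 + H P^{2}\right) = 72 + 8 H P^{2}$)
$702 u{\left(9,-6 \right)} = 702 \left(72 + 8 \left(-6\right) 9^{2}\right) = 702 \left(72 + 8 \left(-6\right) 81\right) = 702 \left(72 - 3888\right) = 702 \left(-3816\right) = -2678832$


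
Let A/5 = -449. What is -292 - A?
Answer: 1953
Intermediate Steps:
A = -2245 (A = 5*(-449) = -2245)
-292 - A = -292 - 1*(-2245) = -292 + 2245 = 1953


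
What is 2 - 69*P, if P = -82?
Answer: 5660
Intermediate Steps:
2 - 69*P = 2 - 69*(-82) = 2 + 5658 = 5660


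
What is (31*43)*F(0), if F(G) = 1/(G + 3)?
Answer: 1333/3 ≈ 444.33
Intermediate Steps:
F(G) = 1/(3 + G)
(31*43)*F(0) = (31*43)/(3 + 0) = 1333/3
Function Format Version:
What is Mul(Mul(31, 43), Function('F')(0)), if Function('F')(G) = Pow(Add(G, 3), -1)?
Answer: Rational(1333, 3) ≈ 444.33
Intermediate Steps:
Function('F')(G) = Pow(Add(3, G), -1)
Mul(Mul(31, 43), Function('F')(0)) = Mul(Mul(31, 43), Pow(Add(3, 0), -1)) = Mul(1333, Pow(3, -1)) = Mul(1333, Rational(1, 3)) = Rational(1333, 3)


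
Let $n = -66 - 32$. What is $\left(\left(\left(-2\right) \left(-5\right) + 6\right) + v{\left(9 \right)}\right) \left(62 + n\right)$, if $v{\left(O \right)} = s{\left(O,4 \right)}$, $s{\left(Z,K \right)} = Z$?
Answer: $-900$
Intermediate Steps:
$v{\left(O \right)} = O$
$n = -98$ ($n = -66 - 32 = -98$)
$\left(\left(\left(-2\right) \left(-5\right) + 6\right) + v{\left(9 \right)}\right) \left(62 + n\right) = \left(\left(\left(-2\right) \left(-5\right) + 6\right) + 9\right) \left(62 - 98\right) = \left(\left(10 + 6\right) + 9\right) \left(-36\right) = \left(16 + 9\right) \left(-36\right) = 25 \left(-36\right) = -900$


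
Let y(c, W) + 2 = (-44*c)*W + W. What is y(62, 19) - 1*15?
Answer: -51830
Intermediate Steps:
y(c, W) = -2 + W - 44*W*c (y(c, W) = -2 + ((-44*c)*W + W) = -2 + (-44*W*c + W) = -2 + (W - 44*W*c) = -2 + W - 44*W*c)
y(62, 19) - 1*15 = (-2 + 19 - 44*19*62) - 1*15 = (-2 + 19 - 51832) - 15 = -51815 - 15 = -51830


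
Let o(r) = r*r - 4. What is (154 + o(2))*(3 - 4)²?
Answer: 154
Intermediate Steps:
o(r) = -4 + r² (o(r) = r² - 4 = -4 + r²)
(154 + o(2))*(3 - 4)² = (154 + (-4 + 2²))*(3 - 4)² = (154 + (-4 + 4))*(-1)² = (154 + 0)*1 = 154*1 = 154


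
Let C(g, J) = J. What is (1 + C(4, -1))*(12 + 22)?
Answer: 0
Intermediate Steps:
(1 + C(4, -1))*(12 + 22) = (1 - 1)*(12 + 22) = 0*34 = 0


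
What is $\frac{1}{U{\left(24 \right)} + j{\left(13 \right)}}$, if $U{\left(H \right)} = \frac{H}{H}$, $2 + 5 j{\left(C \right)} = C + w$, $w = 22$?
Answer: $\frac{5}{38} \approx 0.13158$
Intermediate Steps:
$j{\left(C \right)} = 4 + \frac{C}{5}$ ($j{\left(C \right)} = - \frac{2}{5} + \frac{C + 22}{5} = - \frac{2}{5} + \frac{22 + C}{5} = - \frac{2}{5} + \left(\frac{22}{5} + \frac{C}{5}\right) = 4 + \frac{C}{5}$)
$U{\left(H \right)} = 1$
$\frac{1}{U{\left(24 \right)} + j{\left(13 \right)}} = \frac{1}{1 + \left(4 + \frac{1}{5} \cdot 13\right)} = \frac{1}{1 + \left(4 + \frac{13}{5}\right)} = \frac{1}{1 + \frac{33}{5}} = \frac{1}{\frac{38}{5}} = \frac{5}{38}$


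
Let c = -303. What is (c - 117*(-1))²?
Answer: 34596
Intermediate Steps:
(c - 117*(-1))² = (-303 - 117*(-1))² = (-303 + 117)² = (-186)² = 34596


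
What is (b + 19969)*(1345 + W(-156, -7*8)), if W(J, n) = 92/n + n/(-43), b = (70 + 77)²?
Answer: 16828383665/301 ≈ 5.5908e+7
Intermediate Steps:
b = 21609 (b = 147² = 21609)
W(J, n) = 92/n - n/43 (W(J, n) = 92/n + n*(-1/43) = 92/n - n/43)
(b + 19969)*(1345 + W(-156, -7*8)) = (21609 + 19969)*(1345 + (92/((-7*8)) - (-7)*8/43)) = 41578*(1345 + (92/(-56) - 1/43*(-56))) = 41578*(1345 + (92*(-1/56) + 56/43)) = 41578*(1345 + (-23/14 + 56/43)) = 41578*(1345 - 205/602) = 41578*(809485/602) = 16828383665/301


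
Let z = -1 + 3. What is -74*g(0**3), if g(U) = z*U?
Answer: 0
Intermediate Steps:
z = 2
g(U) = 2*U
-74*g(0**3) = -148*0**3 = -148*0 = -74*0 = 0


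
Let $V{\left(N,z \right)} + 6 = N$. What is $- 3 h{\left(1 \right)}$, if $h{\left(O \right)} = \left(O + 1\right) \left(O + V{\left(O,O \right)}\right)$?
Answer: $24$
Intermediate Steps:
$V{\left(N,z \right)} = -6 + N$
$h{\left(O \right)} = \left(1 + O\right) \left(-6 + 2 O\right)$ ($h{\left(O \right)} = \left(O + 1\right) \left(O + \left(-6 + O\right)\right) = \left(1 + O\right) \left(-6 + 2 O\right)$)
$- 3 h{\left(1 \right)} = - 3 \left(-6 - 4 + 2 \cdot 1^{2}\right) = - 3 \left(-6 - 4 + 2 \cdot 1\right) = - 3 \left(-6 - 4 + 2\right) = \left(-3\right) \left(-8\right) = 24$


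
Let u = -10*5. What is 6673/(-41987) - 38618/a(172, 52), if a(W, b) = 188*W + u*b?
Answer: -909941147/624262716 ≈ -1.4576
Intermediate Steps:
u = -50
a(W, b) = -50*b + 188*W (a(W, b) = 188*W - 50*b = -50*b + 188*W)
6673/(-41987) - 38618/a(172, 52) = 6673/(-41987) - 38618/(-50*52 + 188*172) = 6673*(-1/41987) - 38618/(-2600 + 32336) = -6673/41987 - 38618/29736 = -6673/41987 - 38618*1/29736 = -6673/41987 - 19309/14868 = -909941147/624262716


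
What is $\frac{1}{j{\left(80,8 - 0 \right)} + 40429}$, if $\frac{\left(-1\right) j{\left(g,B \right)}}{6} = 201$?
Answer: $\frac{1}{39223} \approx 2.5495 \cdot 10^{-5}$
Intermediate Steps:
$j{\left(g,B \right)} = -1206$ ($j{\left(g,B \right)} = \left(-6\right) 201 = -1206$)
$\frac{1}{j{\left(80,8 - 0 \right)} + 40429} = \frac{1}{-1206 + 40429} = \frac{1}{39223}$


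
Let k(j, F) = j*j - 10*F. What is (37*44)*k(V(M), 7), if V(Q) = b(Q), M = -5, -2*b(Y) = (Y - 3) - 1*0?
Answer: -87912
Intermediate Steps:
b(Y) = 3/2 - Y/2 (b(Y) = -((Y - 3) - 1*0)/2 = -((-3 + Y) + 0)/2 = -(-3 + Y)/2 = 3/2 - Y/2)
V(Q) = 3/2 - Q/2
k(j, F) = j² - 10*F
(37*44)*k(V(M), 7) = (37*44)*((3/2 - ½*(-5))² - 10*7) = 1628*((3/2 + 5/2)² - 70) = 1628*(4² - 70) = 1628*(16 - 70) = 1628*(-54) = -87912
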